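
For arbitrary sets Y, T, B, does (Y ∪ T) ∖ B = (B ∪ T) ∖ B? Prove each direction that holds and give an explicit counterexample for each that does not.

Forward inclusion. This inclusion fails. Take Y = {1}, T = ∅, B = ∅; then 1 ∈ (Y ∪ T) ∖ B but 1 ∉ (B ∪ T) ∖ B.

Reverse inclusion. Let x ∈ (B ∪ T) ∖ B. Then either x ∈ T and x ∉ Y, B; or x ∈ Y ∩ T and x ∉ B. In each case x ∈ (Y ∪ T) ∖ B, so (B ∪ T) ∖ B ⊆ (Y ∪ T) ∖ B.

(⊆) fails; (⊇) holds.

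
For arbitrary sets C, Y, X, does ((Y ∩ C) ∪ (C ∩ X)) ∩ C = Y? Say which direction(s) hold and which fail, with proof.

Neither inclusion holds.

(⟹) This inclusion fails. Take C = {1}, Y = ∅, X = {1}; then 1 ∈ ((Y ∩ C) ∪ (C ∩ X)) ∩ C but 1 ∉ Y.

(⟸) This inclusion fails. Take C = ∅, Y = {1}, X = ∅; then 1 ∈ Y but 1 ∉ ((Y ∩ C) ∪ (C ∩ X)) ∩ C.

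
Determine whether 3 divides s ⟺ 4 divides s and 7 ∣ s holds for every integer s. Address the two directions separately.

Both directions fail.

(⟹) This fails: take s = 3. Certainly 3 ∣ 3, but 4 ∤ 3.

(⟸) This fails: take s = 28. Both 4 ∣ 28 and 7 ∣ 28, yet 28 is not a multiple of 3 (since 28 = 9·3 + 1), so 3 ∤ 28.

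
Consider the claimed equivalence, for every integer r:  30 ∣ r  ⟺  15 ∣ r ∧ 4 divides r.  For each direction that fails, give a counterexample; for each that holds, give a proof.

The forward direction fails; the converse holds.

Forward direction. This fails: take r = 30. Certainly 30 ∣ 30, but 4 ∤ 30.

Converse. Suppose 15 ∣ r and 4 ∣ r. Any common multiple of 15 and 4 is a multiple of their lcm; here gcd(15, 4) = 1, so lcm(15, 4) = 15·4 = 60, so 60 ∣ r. Since 30 ∣ 60, it follows that 30 ∣ r.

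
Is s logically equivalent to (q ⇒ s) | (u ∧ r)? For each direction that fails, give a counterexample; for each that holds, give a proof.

Not equivalent: only (⇒) holds.

(⇐) This fails. Under s = F, q = F, u = F, r = F, the left side is false but the right side is true.

(⇒) Assume the antecedent. If s is true, (q ⇒ s) | (u ∧ r) reduces to true regardless of the other variables. If s is false, the antecedent cannot hold. Either way (q ⇒ s) | (u ∧ r) holds.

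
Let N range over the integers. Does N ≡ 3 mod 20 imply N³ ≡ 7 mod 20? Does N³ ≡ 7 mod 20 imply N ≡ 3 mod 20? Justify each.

Both directions hold.

(⇒) Suppose N ≡ 3 mod 20. Write N = 20j + 3. Then (20j + 3)³ = 8000j³ + 3600j² + 540j + 27 = 20(400j³ + 180j² + 27j + 1) + 7, so N³ ≡ 7 (mod 20).

(⇐) Conversely, suppose N³ ≡ 7 (mod 20). The only residue r in {0, …, 19} with r³ ≡ 7 (mod 20) is r = 3, so N ≡ 3 (mod 20).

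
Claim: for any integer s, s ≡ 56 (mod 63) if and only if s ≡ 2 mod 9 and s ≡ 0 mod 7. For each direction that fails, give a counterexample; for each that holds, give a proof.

Both directions hold.

(⟸) If s ≡ 2 (mod 9) and s ≡ 0 (mod 7), then by the Chinese remainder theorem s ≡ 56 (mod 63). This is exactly s ≡ 56 (mod 63).

(⟹) Suppose s ≡ 56 (mod 63); write s = 63j + 56. Since 9 ∣ 63, reducing mod 9 gives s ≡ 56 ≡ 2 (mod 9); since 7 ∣ 63, reducing mod 7 gives s ≡ 56 ≡ 0 (mod 7).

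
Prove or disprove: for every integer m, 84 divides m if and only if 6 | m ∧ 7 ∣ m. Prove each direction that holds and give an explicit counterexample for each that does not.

(⟸) This fails: take m = 42. Both 6 ∣ 42 and 7 ∣ 42, yet 42 is not a multiple of 84 (since 42 = 0·84 + 42), so 84 ∤ 42.

(⟹) If 84 ∣ m, write m = 84q. Since 84 = 14·6, m = 6·(14q), so 6 ∣ m; and since 84 = 12·7, m = 7·(12q), so 7 ∣ m.

Only the forward implication holds.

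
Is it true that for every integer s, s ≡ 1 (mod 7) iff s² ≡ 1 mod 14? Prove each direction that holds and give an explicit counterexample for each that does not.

Forward direction. This fails: take s = 8. Then 8 ≡ 1 (mod 7), but 8² = 64 ≡ 8 (mod 14), not 1.

Converse. This fails: take s = 13. Then 13² = 169 ≡ 1 (mod 14), yet 13 ≡ 6 (mod 7), not 1.

Neither implication holds.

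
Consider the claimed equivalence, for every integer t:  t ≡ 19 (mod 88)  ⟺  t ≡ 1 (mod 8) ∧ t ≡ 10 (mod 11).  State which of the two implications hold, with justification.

Both directions fail.

Forward direction. This fails: t = 19 gives 19 ≡ 19 (mod 88) but 19 ≡ 3 (mod 8), so the conjunction on the right does not hold.

Converse. This fails: t = 65 satisfies both congruences on the right (65 ≡ 1 mod 8 and 65 ≡ 10 mod 11) yet 65 ≡ 65 (mod 88), not 19.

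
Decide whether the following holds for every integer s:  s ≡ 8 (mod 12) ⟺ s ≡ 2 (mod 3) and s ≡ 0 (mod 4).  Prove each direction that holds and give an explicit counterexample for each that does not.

Both directions hold.

(←) If s ≡ 2 (mod 3) and s ≡ 0 (mod 4), then by the Chinese remainder theorem s ≡ 8 (mod 12). This is exactly s ≡ 8 (mod 12).

(→) Suppose s ≡ 8 (mod 12); write s = 12j + 8. Since 3 ∣ 12, reducing mod 3 gives s ≡ 8 ≡ 2 (mod 3); since 4 ∣ 12, reducing mod 4 gives s ≡ 8 ≡ 0 (mod 4).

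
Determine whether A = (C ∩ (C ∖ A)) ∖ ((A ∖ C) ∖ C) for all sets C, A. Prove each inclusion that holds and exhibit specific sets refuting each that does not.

Both inclusions fail.

Forward inclusion. This inclusion fails. Take C = ∅, A = {1}; then 1 ∈ A but 1 ∉ (C ∩ (C ∖ A)) ∖ ((A ∖ C) ∖ C).

Reverse inclusion. This inclusion fails. Take C = {1}, A = ∅; then 1 ∈ (C ∩ (C ∖ A)) ∖ ((A ∖ C) ∖ C) but 1 ∉ A.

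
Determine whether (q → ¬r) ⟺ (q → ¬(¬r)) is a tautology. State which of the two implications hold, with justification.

(⟹) This fails. Under r = F, q = T, the left side is true but the right side is false.

(⟸) This fails. Under r = T, q = T, the left side is false but the right side is true.

Neither implication holds.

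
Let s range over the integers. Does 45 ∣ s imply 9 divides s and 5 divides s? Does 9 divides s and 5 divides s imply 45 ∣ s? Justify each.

Both directions hold.

Forward direction. If 45 ∣ s, write s = 45q. Since 45 = 5·9, s = 9·(5q), so 9 ∣ s; and since 45 = 9·5, s = 5·(9q), so 5 ∣ s.

Converse. Suppose 9 ∣ s and 5 ∣ s. Any common multiple of 9 and 5 is a multiple of their lcm; here gcd(9, 5) = 1, so lcm(9, 5) = 9·5 = 45, so 45 ∣ s.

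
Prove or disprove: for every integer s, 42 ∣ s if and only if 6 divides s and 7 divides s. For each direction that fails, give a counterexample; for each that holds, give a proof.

(⟹) If 42 ∣ s, write s = 42q. Since 42 = 7·6, s = 6·(7q), so 6 ∣ s; and since 42 = 6·7, s = 7·(6q), so 7 ∣ s.

(⟸) Suppose 6 ∣ s and 7 ∣ s. Any common multiple of 6 and 7 is a multiple of their lcm; here gcd(6, 7) = 1, so lcm(6, 7) = 6·7 = 42, so 42 ∣ s.

Both directions hold.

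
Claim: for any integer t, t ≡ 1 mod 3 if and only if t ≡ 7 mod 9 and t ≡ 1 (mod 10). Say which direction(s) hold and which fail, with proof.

Not equivalent: only (⇐) holds.

(→) This fails: t = 1 gives 1 ≡ 1 (mod 3) but 1 ≡ 1 (mod 9), so the conjunction on the right does not hold.

(←) Conversely, if t ≡ 7 (mod 9) and t ≡ 1 (mod 10), then by the Chinese remainder theorem t ≡ 61 (mod 90). Since 61 ≡ 1 (mod 3) and 3 ∣ 90, we get t ≡ 1 (mod 3).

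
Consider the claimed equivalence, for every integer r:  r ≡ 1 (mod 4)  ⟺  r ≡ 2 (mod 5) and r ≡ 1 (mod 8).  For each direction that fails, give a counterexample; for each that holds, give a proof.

Not equivalent: only (⇐) holds.

(⟸) If r ≡ 2 (mod 5) and r ≡ 1 (mod 8), then by the Chinese remainder theorem r ≡ 17 (mod 40). Since 17 ≡ 1 (mod 4) and 4 ∣ 40, we get r ≡ 1 (mod 4).

(⟹) This fails: r = 1 gives 1 ≡ 1 (mod 4) but 1 ≡ 1 (mod 5), so the conjunction on the right does not hold.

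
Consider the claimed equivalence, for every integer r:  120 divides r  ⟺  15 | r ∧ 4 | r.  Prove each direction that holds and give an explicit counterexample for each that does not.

(⇒) If 120 ∣ r, write r = 120q. Since 120 = 8·15, r = 15·(8q), so 15 ∣ r; and since 120 = 30·4, r = 4·(30q), so 4 ∣ r.

(⇐) This fails: take r = 60. Both 15 ∣ 60 and 4 ∣ 60, yet 60 is not a multiple of 120 (since 60 = 0·120 + 60), so 120 ∤ 60.

Only the forward implication holds.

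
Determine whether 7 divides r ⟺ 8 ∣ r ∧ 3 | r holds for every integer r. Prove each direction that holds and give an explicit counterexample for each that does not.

Forward direction. This fails: take r = 7. Certainly 7 ∣ 7, but 8 ∤ 7.

Converse. This fails: take r = 24. Both 8 ∣ 24 and 3 ∣ 24, yet 24 is not a multiple of 7 (since 24 = 3·7 + 3), so 7 ∤ 24.

Neither direction holds.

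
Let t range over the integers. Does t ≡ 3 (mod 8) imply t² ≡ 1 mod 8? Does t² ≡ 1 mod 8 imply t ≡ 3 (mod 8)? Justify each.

Not equivalent: only (⇒) holds.

(⇐) This fails: take t = 1. Then 1² = 1 ≡ 1 (mod 8), yet 1 ≡ 1 (mod 8), not 3.

(⇒) Suppose t ≡ 3 (mod 8). Write t = 8j + 3. Then (8j + 3)² = 64j² + 48j + 9 = 8(8j² + 6j + 1) + 1, so t² ≡ 1 (mod 8).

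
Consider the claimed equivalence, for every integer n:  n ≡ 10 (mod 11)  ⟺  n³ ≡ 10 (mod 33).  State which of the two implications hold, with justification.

The forward direction fails; the converse holds.

(⇒) This fails: take n = 21. Then 21 ≡ 10 (mod 11), but 21³ = 9261 ≡ 21 (mod 33), not 10.

(⇐) Conversely, the residues r modulo 33 with r³ ≡ 10 (mod 33) are exactly {10}, and each is ≡ 10 (mod 11).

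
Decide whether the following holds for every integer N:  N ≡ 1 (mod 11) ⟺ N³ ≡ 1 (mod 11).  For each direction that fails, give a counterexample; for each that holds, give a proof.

(⟹) Suppose N ≡ 1 (mod 11). Write N = 11j + 1. Then (11j + 1)³ = 1331j³ + 363j² + 33j + 1 = 11(121j³ + 33j² + 3j) + 1, so N³ ≡ 1 (mod 11).

(⟸) Conversely, suppose N³ ≡ 1 (mod 11). The only residue r in {0, …, 10} with r³ ≡ 1 (mod 11) is r = 1, so N ≡ 1 (mod 11).

Equivalent; both directions hold.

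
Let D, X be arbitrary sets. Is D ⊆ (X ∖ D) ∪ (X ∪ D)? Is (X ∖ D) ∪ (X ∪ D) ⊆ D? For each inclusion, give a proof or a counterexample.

(⊆) holds; (⊇) fails.

(⊆) Let x ∈ D. Then either x ∈ D and x ∉ X; or x ∈ D ∩ X. In each case x ∈ (X ∖ D) ∪ (X ∪ D), so D ⊆ (X ∖ D) ∪ (X ∪ D).

(⊇) This inclusion fails. Take D = ∅, X = {1}; then 1 ∈ (X ∖ D) ∪ (X ∪ D) but 1 ∉ D.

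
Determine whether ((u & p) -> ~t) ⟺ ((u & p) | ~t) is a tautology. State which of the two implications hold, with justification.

(⇒) This fails. Under u = F, t = T, p = F, the left side is true but the right side is false.

(⇐) This fails. Under u = T, t = T, p = T, the left side is false but the right side is true.

Both directions fail.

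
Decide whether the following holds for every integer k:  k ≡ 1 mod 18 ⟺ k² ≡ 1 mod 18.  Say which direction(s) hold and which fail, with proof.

The forward direction holds; the converse fails.

(→) Suppose k ≡ 1 mod 18. Write k = 18j + 1. Then (18j + 1)² = 324j² + 36j + 1 = 18(18j² + 2j) + 1, so k² ≡ 1 (mod 18).

(←) This fails: take k = 17. Then 17² = 289 ≡ 1 (mod 18), yet 17 ≡ 17 (mod 18), not 1.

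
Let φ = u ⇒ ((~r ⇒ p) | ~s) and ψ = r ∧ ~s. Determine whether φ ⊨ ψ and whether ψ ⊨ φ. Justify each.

(⇒) This fails. Under u = F, r = F, p = F, s = F, the left side is true but the right side is false.

(⇐) Assume the antecedent. If u is true, the antecedent forces (u = T, r = T, p = F, s = F) or (u = T, r = T, p = T, s = F), and u ⇒ ((~r ⇒ p) | ~s) holds there. If u is false, u ⇒ ((~r ⇒ p) | ~s) reduces to true regardless of the other variables. Either way u ⇒ ((~r ⇒ p) | ~s) holds.

Only the converse holds.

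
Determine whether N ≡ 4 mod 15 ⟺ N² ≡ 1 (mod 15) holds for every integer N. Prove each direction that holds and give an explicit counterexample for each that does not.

(⇒) Suppose N ≡ 4 mod 15. Write N = 15j + 4. Then (15j + 4)² = 225j² + 120j + 16 = 15(15j² + 8j + 1) + 1, so N² ≡ 1 (mod 15).

(⇐) This fails: take N = 1. Then 1² = 1 ≡ 1 (mod 15), yet 1 ≡ 1 (mod 15), not 4.

Only the forward direction holds.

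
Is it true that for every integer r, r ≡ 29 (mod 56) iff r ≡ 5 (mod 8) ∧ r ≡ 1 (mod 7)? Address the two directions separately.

(⇒) Suppose r ≡ 29 (mod 56); write r = 56j + 29. Since 8 ∣ 56, reducing mod 8 gives r ≡ 29 ≡ 5 (mod 8); since 7 ∣ 56, reducing mod 7 gives r ≡ 29 ≡ 1 (mod 7).

(⇐) Conversely, if r ≡ 5 (mod 8) and r ≡ 1 (mod 7), then by the Chinese remainder theorem r ≡ 29 (mod 56). This is exactly r ≡ 29 (mod 56).

Equivalent; both directions hold.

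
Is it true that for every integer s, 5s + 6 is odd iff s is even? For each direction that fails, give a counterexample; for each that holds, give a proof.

(⟹) This fails: s = 5 gives 5s + 6 = 31, which is odd, but 5 is odd, not even.

(⟸) This also fails: s = 4 is even, but 5s + 6 = 26 is even, not odd.

Neither direction holds.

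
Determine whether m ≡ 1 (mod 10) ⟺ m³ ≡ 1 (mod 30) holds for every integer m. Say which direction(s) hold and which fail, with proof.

Only the converse holds.

Forward direction. This fails: take m = 11. Then 11 ≡ 1 (mod 10), but 11³ = 1331 ≡ 11 (mod 30), not 1.

Converse. The residues r modulo 30 with r³ ≡ 1 (mod 30) are exactly {1}, and each is ≡ 1 (mod 10).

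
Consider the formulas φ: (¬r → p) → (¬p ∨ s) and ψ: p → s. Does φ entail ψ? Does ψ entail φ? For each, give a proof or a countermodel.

Both directions hold; the statement is true.

(⇒) Assume the antecedent. If p is true, the antecedent forces (p = T, r = F, s = T) or (p = T, r = T, s = T), and p → s holds there. If p is false, p → s reduces to true regardless of the other variables. Either way p → s holds.

(⇐) Assume the antecedent. If p is true, the antecedent forces (p = T, r = F, s = T) or (p = T, r = T, s = T), and (¬r → p) → (¬p ∨ s) holds there. If p is false, (¬r → p) → (¬p ∨ s) reduces to true regardless of the other variables. Either way (¬r → p) → (¬p ∨ s) holds.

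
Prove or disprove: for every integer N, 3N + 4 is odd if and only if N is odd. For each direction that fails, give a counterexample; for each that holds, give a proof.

Both directions hold.

(←) Suppose N is odd; write N = 2j + 1. Then 3N + 4 = 3·(2j + 1) + 4 = 2·3j + 7, which is odd.

(→) Suppose 3N + 4 is odd. Since 3 is odd, 3N and N have the same parity, so 3N + 4 ≡ N + 4 (mod 2). As 4 is even, 3N + 4 is odd exactly when N is odd. Thus N is odd.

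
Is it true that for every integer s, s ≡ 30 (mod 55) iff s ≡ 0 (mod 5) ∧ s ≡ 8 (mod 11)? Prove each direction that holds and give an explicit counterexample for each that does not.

(⇒) Suppose s ≡ 30 (mod 55); write s = 55j + 30. Since 5 ∣ 55, reducing mod 5 gives s ≡ 30 ≡ 0 (mod 5); since 11 ∣ 55, reducing mod 11 gives s ≡ 30 ≡ 8 (mod 11).

(⇐) Conversely, if s ≡ 0 (mod 5) and s ≡ 8 (mod 11), then by the Chinese remainder theorem s ≡ 30 (mod 55). This is exactly s ≡ 30 (mod 55).

Both directions hold; the statement is true.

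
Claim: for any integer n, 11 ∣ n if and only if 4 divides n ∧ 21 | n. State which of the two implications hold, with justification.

Neither implication holds.

(⟹) This fails: take n = 11. Certainly 11 ∣ 11, but 4 ∤ 11.

(⟸) This fails: take n = 84. Both 4 ∣ 84 and 21 ∣ 84, yet 84 is not a multiple of 11 (since 84 = 7·11 + 7), so 11 ∤ 84.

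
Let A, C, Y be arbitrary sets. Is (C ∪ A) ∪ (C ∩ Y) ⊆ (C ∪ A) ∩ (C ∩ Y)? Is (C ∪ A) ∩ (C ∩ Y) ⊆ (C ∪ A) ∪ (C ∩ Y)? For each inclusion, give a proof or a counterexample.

Reverse inclusion. Let x ∈ (C ∪ A) ∩ (C ∩ Y). Then either x ∈ C ∩ Y and x ∉ A; or x ∈ A ∩ C ∩ Y. In each case x ∈ (C ∪ A) ∪ (C ∩ Y), so (C ∪ A) ∩ (C ∩ Y) ⊆ (C ∪ A) ∪ (C ∩ Y).

Forward inclusion. This inclusion fails. Take A = {1}, C = ∅, Y = ∅; then 1 ∈ (C ∪ A) ∪ (C ∩ Y) but 1 ∉ (C ∪ A) ∩ (C ∩ Y).

The sets are not equal: only the reverse inclusion holds.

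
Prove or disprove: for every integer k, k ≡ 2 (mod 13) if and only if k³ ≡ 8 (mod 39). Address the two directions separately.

(⟹) This fails: take k = 15. Then 15 ≡ 2 (mod 13), but 15³ = 3375 ≡ 21 (mod 39), not 8.

(⟸) This fails: take k = 5. Then 5³ = 125 ≡ 8 (mod 39), yet 5 ≡ 5 (mod 13), not 2.

(⇒) fails and (⇐) fails.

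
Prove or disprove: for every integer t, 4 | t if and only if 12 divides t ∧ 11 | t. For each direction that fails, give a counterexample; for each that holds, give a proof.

(→) This fails: take t = 4. Certainly 4 ∣ 4, but 12 ∤ 4.

(←) Suppose 12 ∣ t and 11 ∣ t. Any common multiple of 12 and 11 is a multiple of their lcm; here gcd(12, 11) = 1, so lcm(12, 11) = 12·11 = 132, so 132 ∣ t. Since 4 ∣ 132, it follows that 4 ∣ t.

(⇒) fails; (⇐) holds.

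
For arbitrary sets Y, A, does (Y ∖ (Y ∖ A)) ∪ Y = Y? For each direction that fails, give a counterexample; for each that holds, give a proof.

(⟹) Let x ∈ (Y ∖ (Y ∖ A)) ∪ Y. Then either x ∈ Y and x ∉ A; or x ∈ Y ∩ A. In each case x ∈ Y, so (Y ∖ (Y ∖ A)) ∪ Y ⊆ Y.

(⟸) Let x ∈ Y. Then either x ∈ Y and x ∉ A; or x ∈ Y ∩ A. In each case x ∈ (Y ∖ (Y ∖ A)) ∪ Y, so Y ⊆ (Y ∖ (Y ∖ A)) ∪ Y.

Both inclusions hold.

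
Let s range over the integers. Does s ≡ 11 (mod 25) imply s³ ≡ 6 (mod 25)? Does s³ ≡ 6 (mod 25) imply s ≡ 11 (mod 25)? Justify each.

Forward direction. Suppose s ≡ 11 (mod 25). Write s = 25j + 11. Then (25j + 11)³ = 15625j³ + 20625j² + 9075j + 1331 = 25(625j³ + 825j² + 363j + 53) + 6, so s³ ≡ 6 (mod 25).

Converse. Suppose s³ ≡ 6 (mod 25). The only residue r in {0, …, 24} with r³ ≡ 6 (mod 25) is r = 11, so s ≡ 11 (mod 25).

Both directions hold; the statement is true.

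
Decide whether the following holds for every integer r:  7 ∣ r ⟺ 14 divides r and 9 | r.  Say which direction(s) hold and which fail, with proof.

(⇒) fails; (⇐) holds.

(→) This fails: take r = 7. Certainly 7 ∣ 7, but 14 ∤ 7.

(←) Suppose 14 ∣ r and 9 ∣ r. Any common multiple of 14 and 9 is a multiple of their lcm; here gcd(14, 9) = 1, so lcm(14, 9) = 14·9 = 126, so 126 ∣ r. Since 7 ∣ 126, it follows that 7 ∣ r.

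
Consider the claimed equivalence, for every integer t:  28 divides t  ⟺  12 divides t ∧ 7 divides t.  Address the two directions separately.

(⟹) This fails: take t = 28. Certainly 28 ∣ 28, but 12 ∤ 28.

(⟸) Suppose 12 ∣ t and 7 ∣ t. Any common multiple of 12 and 7 is a multiple of their lcm; here gcd(12, 7) = 1, so lcm(12, 7) = 12·7 = 84, so 84 ∣ t. Since 28 ∣ 84, it follows that 28 ∣ t.

Only the converse holds.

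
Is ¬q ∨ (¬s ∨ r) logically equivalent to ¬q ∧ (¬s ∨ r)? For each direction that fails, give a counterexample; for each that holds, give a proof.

The forward direction fails; the converse holds.

Forward direction. This fails. Under r = F, q = T, s = F, the left side is true but the right side is false.

Converse. Assume the antecedent. If r is true, ¬q ∨ (¬s ∨ r) reduces to true regardless of the other variables. If r is false, the antecedent forces (r = F, q = F, s = F), and ¬q ∨ (¬s ∨ r) holds there. Either way ¬q ∨ (¬s ∨ r) holds.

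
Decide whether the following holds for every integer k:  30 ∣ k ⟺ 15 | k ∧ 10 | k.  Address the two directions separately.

[⇒] If 30 ∣ k, write k = 30q. Since 30 = 2·15, k = 15·(2q), so 15 ∣ k; and since 30 = 3·10, k = 10·(3q), so 10 ∣ k.

[⇐] Suppose 15 ∣ k and 10 ∣ k. Any common multiple of 15 and 10 is a multiple of their lcm; here lcm(15, 10) = 15·10/gcd(15, 10) = 150/5 = 30, so 30 ∣ k.

Equivalent; both directions hold.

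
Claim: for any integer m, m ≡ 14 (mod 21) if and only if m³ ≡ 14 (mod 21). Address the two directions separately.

Both directions hold.

(→) Suppose m ≡ 14 (mod 21). Write m = 21j + 14. Then (21j + 14)³ = 9261j³ + 18522j² + 12348j + 2744 = 21(441j³ + 882j² + 588j + 130) + 14, so m³ ≡ 14 (mod 21).

(←) Conversely, suppose m³ ≡ 14 (mod 21). The only residue r in {0, …, 20} with r³ ≡ 14 (mod 21) is r = 14, so m ≡ 14 (mod 21).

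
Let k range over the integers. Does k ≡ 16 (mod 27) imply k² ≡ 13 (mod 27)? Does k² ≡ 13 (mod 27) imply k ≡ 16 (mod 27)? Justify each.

(⟹) Suppose k ≡ 16 (mod 27). Write k = 27j + 16. Then (27j + 16)² = 729j² + 864j + 256 = 27(27j² + 32j + 9) + 13, so k² ≡ 13 (mod 27).

(⟸) This fails: take k = 11. Then 11² = 121 ≡ 13 (mod 27), yet 11 ≡ 11 (mod 27), not 16.

The forward direction holds; the converse fails.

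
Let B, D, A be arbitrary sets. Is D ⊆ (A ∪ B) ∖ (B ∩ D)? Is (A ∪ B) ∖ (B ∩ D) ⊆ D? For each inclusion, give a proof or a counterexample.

Both inclusions fail.

Forward inclusion. This inclusion fails. Take B = ∅, D = {1}, A = ∅; then 1 ∈ D but 1 ∉ (A ∪ B) ∖ (B ∩ D).

Reverse inclusion. This inclusion fails. Take B = {1}, D = ∅, A = ∅; then 1 ∈ (A ∪ B) ∖ (B ∩ D) but 1 ∉ D.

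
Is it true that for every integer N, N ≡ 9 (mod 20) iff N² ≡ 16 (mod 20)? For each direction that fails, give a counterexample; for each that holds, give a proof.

[⇒] This fails: take N = 9. Then 9 ≡ 9 (mod 20), but 9² = 81 ≡ 1 (mod 20), not 16.

[⇐] This fails: take N = 4. Then 4² = 16 ≡ 16 (mod 20), yet 4 ≡ 4 (mod 20), not 9.

Both directions fail.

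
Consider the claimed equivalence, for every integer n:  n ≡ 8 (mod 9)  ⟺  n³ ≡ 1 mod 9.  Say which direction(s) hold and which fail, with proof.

Neither direction holds.

(⟹) This fails: take n = 8. Then 8 ≡ 8 (mod 9), but 8³ = 512 ≡ 8 (mod 9), not 1.

(⟸) This fails: take n = 1. Then 1³ = 1 ≡ 1 (mod 9), yet 1 ≡ 1 (mod 9), not 8.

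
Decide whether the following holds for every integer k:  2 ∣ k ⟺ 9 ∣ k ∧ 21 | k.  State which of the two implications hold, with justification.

(⟹) This fails: take k = 2. Certainly 2 ∣ 2, but 9 ∤ 2.

(⟸) This fails: take k = 63. Both 9 ∣ 63 and 21 ∣ 63, yet 63 is not a multiple of 2 (since 63 = 31·2 + 1), so 2 ∤ 63.

Both directions fail.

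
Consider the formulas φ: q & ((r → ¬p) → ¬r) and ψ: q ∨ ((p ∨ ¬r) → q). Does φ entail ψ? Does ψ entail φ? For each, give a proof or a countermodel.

(⇒) holds; (⇐) fails.

(⇒) Assume the antecedent. If q is true, q ∨ ((p ∨ ¬r) → q) reduces to true regardless of the other variables. If q is false, the antecedent cannot hold. Either way q ∨ ((p ∨ ¬r) → q) holds.

(⇐) This fails. Under q = F, p = F, r = T, the left side is false but the right side is true.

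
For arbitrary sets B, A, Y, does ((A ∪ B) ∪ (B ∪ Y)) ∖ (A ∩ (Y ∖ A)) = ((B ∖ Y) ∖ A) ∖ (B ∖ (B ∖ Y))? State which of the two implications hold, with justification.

(⟹) This inclusion fails. Take B = ∅, A = {1}, Y = ∅; then 1 ∈ ((A ∪ B) ∪ (B ∪ Y)) ∖ (A ∩ (Y ∖ A)) but 1 ∉ ((B ∖ Y) ∖ A) ∖ (B ∖ (B ∖ Y)).

(⟸) Let x ∈ ((B ∖ Y) ∖ A) ∖ (B ∖ (B ∖ Y)). Then x ∈ B and x ∉ A, Y, from which x ∈ ((A ∪ B) ∪ (B ∪ Y)) ∖ (A ∩ (Y ∖ A)).

(⊆) fails; (⊇) holds.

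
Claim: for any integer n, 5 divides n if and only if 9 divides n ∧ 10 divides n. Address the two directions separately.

[⇒] This fails: take n = 5. Certainly 5 ∣ 5, but 9 ∤ 5.

[⇐] Suppose 9 ∣ n and 10 ∣ n. Any common multiple of 9 and 10 is a multiple of their lcm; here gcd(9, 10) = 1, so lcm(9, 10) = 9·10 = 90, so 90 ∣ n. Since 5 ∣ 90, it follows that 5 ∣ n.

Only the reverse direction holds.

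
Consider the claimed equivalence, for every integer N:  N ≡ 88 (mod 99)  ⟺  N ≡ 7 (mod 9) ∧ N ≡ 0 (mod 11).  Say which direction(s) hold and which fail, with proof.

(⟸) If N ≡ 7 (mod 9) and N ≡ 0 (mod 11), then by the Chinese remainder theorem N ≡ 88 (mod 99). This is exactly N ≡ 88 (mod 99).

(⟹) Suppose N ≡ 88 (mod 99); write N = 99j + 88. Since 9 ∣ 99, reducing mod 9 gives N ≡ 88 ≡ 7 (mod 9); since 11 ∣ 99, reducing mod 11 gives N ≡ 88 ≡ 0 (mod 11).

Equivalent; both directions hold.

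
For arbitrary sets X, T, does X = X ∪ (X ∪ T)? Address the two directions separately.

Forward inclusion. Let x ∈ X. Then either x ∈ X and x ∉ T; or x ∈ X ∩ T. In each case x ∈ X ∪ (X ∪ T), so X ⊆ X ∪ (X ∪ T).

Reverse inclusion. This inclusion fails. Take X = ∅, T = {1}; then 1 ∈ X ∪ (X ∪ T) but 1 ∉ X.

(⊆) holds; (⊇) fails.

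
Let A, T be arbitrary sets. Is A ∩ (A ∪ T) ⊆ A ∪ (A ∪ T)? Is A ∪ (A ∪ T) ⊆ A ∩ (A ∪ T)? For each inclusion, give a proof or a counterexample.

(⊆) holds; (⊇) fails.

(⟹) Let x ∈ A ∩ (A ∪ T). Then either x ∈ A and x ∉ T; or x ∈ A ∩ T. In each case x ∈ A ∪ (A ∪ T), so A ∩ (A ∪ T) ⊆ A ∪ (A ∪ T).

(⟸) This inclusion fails. Take A = ∅, T = {1}; then 1 ∈ A ∪ (A ∪ T) but 1 ∉ A ∩ (A ∪ T).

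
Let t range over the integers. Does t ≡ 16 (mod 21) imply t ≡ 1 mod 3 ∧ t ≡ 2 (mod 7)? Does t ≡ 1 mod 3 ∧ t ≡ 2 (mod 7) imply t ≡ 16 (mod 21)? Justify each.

Both implications hold.

Converse. If t ≡ 1 (mod 3) and t ≡ 2 (mod 7), then by the Chinese remainder theorem t ≡ 16 (mod 21). This is exactly t ≡ 16 (mod 21).

Forward direction. Suppose t ≡ 16 (mod 21); write t = 21j + 16. Since 3 ∣ 21, reducing mod 3 gives t ≡ 16 ≡ 1 (mod 3); since 7 ∣ 21, reducing mod 7 gives t ≡ 16 ≡ 2 (mod 7).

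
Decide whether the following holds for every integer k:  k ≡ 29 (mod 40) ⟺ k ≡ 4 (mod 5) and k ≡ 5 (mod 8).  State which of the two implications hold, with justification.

Forward direction. Suppose k ≡ 29 (mod 40); write k = 40j + 29. Since 5 ∣ 40, reducing mod 5 gives k ≡ 29 ≡ 4 (mod 5); since 8 ∣ 40, reducing mod 8 gives k ≡ 29 ≡ 5 (mod 8).

Converse. If k ≡ 4 (mod 5) and k ≡ 5 (mod 8), then by the Chinese remainder theorem k ≡ 29 (mod 40). This is exactly k ≡ 29 (mod 40).

Both directions hold.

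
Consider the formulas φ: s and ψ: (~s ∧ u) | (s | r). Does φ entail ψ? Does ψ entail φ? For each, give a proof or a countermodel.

The forward direction holds; the converse fails.

Forward direction. Assume the antecedent. If r is true, (~s ∧ u) | (s | r) reduces to true regardless of the other variables. If r is false, the antecedent forces (r = F, s = T, u = F) or (r = F, s = T, u = T), and (~s ∧ u) | (s | r) holds there. Either way (~s ∧ u) | (s | r) holds.

Converse. This fails. Under r = T, s = F, u = F, the left side is false but the right side is true.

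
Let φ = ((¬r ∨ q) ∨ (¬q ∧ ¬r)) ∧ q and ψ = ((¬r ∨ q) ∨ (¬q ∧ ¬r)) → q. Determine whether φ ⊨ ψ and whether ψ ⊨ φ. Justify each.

Forward direction. Assume the antecedent. If q is true, ((¬r ∨ q) ∨ (¬q ∧ ¬r)) → q reduces to true regardless of the other variables. If q is false, the antecedent cannot hold. Either way ((¬r ∨ q) ∨ (¬q ∧ ¬r)) → q holds.

Converse. This fails. Under q = F, r = T, the left side is false but the right side is true.

(⇒) holds; (⇐) fails.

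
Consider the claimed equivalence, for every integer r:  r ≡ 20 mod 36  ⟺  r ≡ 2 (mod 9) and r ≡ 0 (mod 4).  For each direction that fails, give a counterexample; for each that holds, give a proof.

(⟸) If r ≡ 2 (mod 9) and r ≡ 0 (mod 4), then by the Chinese remainder theorem r ≡ 20 (mod 36). This is exactly r ≡ 20 (mod 36).

(⟹) Suppose r ≡ 20 (mod 36); write r = 36j + 20. Since 9 ∣ 36, reducing mod 9 gives r ≡ 20 ≡ 2 (mod 9); since 4 ∣ 36, reducing mod 4 gives r ≡ 20 ≡ 0 (mod 4).

Equivalent; both directions hold.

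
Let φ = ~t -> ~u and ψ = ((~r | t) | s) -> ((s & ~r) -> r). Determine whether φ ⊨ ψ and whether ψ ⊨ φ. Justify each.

(→) This fails. Under u = F, t = F, s = T, r = F, the left side is true but the right side is false.

(←) This fails. Under u = T, t = F, s = F, r = F, the left side is false but the right side is true.

(⇒) fails and (⇐) fails.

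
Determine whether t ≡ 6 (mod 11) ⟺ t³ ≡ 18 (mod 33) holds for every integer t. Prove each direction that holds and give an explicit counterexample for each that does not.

The forward direction fails; the converse holds.

(→) This fails: take t = 17. Then 17 ≡ 6 (mod 11), but 17³ = 4913 ≡ 29 (mod 33), not 18.

(←) Conversely, the residues r modulo 33 with r³ ≡ 18 (mod 33) are exactly {6}, and each is ≡ 6 (mod 11).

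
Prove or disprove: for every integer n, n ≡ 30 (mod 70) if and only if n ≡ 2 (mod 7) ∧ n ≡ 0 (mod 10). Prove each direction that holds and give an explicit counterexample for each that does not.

Both implications hold.

[⇒] Suppose n ≡ 30 (mod 70); write n = 70j + 30. Since 7 ∣ 70, reducing mod 7 gives n ≡ 30 ≡ 2 (mod 7); since 10 ∣ 70, reducing mod 10 gives n ≡ 30 ≡ 0 (mod 10).

[⇐] Conversely, if n ≡ 2 (mod 7) and n ≡ 0 (mod 10), then by the Chinese remainder theorem n ≡ 30 (mod 70). This is exactly n ≡ 30 (mod 70).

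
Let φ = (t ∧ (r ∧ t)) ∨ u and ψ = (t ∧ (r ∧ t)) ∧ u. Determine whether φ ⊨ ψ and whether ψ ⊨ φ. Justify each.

The forward direction fails; the converse holds.

(→) This fails. Under u = T, r = F, t = F, the left side is true but the right side is false.

(←) Assume the antecedent. If u is true, (t ∧ (r ∧ t)) ∨ u reduces to true regardless of the other variables. If u is false, the antecedent cannot hold. Either way (t ∧ (r ∧ t)) ∨ u holds.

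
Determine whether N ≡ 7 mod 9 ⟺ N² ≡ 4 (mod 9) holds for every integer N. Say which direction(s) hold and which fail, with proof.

(⇐) This fails: take N = 2. Then 2² = 4 ≡ 4 (mod 9), yet 2 ≡ 2 (mod 9), not 7.

(⇒) Suppose N ≡ 7 mod 9. Write N = 9j + 7. Then (9j + 7)² = 81j² + 126j + 49 = 9(9j² + 14j + 5) + 4, so N² ≡ 4 (mod 9).

(⇒) holds; (⇐) fails.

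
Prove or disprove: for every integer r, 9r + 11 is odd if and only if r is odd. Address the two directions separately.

Neither implication holds.

(⟹) This fails: r = 2 gives 9r + 11 = 29, which is odd, but 2 is even, not odd.

(⟸) This also fails: r = 3 is odd, but 9r + 11 = 38 is even, not odd.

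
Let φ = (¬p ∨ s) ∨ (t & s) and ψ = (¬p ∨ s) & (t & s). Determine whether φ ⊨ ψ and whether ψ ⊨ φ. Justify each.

[⇒] This fails. Under s = F, p = F, t = F, the left side is true but the right side is false.

[⇐] Assume the antecedent. If s is true, (¬p ∨ s) ∨ (t & s) reduces to true regardless of the other variables. If s is false, the antecedent cannot hold. Either way (¬p ∨ s) ∨ (t & s) holds.

Only the reverse direction holds.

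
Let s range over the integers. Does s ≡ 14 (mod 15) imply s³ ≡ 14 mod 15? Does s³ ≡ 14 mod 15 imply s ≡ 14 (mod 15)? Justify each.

Both directions hold.

(←) Suppose s³ ≡ 14 (mod 15). The only residue r in {0, …, 14} with r³ ≡ 14 (mod 15) is r = 14, so s ≡ 14 (mod 15).

(→) Suppose s ≡ 14 (mod 15). Write s = 15j + 14. Then (15j + 14)³ = 3375j³ + 9450j² + 8820j + 2744 = 15(225j³ + 630j² + 588j + 182) + 14, so s³ ≡ 14 (mod 15).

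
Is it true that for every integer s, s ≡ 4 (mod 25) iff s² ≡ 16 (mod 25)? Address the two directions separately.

Not equivalent: only (⇒) holds.

(←) This fails: take s = 21. Then 21² = 441 ≡ 16 (mod 25), yet 21 ≡ 21 (mod 25), not 4.

(→) Suppose s ≡ 4 (mod 25). Write s = 25j + 4. Then (25j + 4)² = 625j² + 200j + 16 = 25(25j² + 8j) + 16, so s² ≡ 16 (mod 25).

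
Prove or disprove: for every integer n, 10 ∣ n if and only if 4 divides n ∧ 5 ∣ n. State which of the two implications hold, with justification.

(⟸) Suppose 4 ∣ n and 5 ∣ n. Any common multiple of 4 and 5 is a multiple of their lcm; here gcd(4, 5) = 1, so lcm(4, 5) = 4·5 = 20, so 20 ∣ n. Since 10 ∣ 20, it follows that 10 ∣ n.

(⟹) This fails: take n = 10. Certainly 10 ∣ 10, but 4 ∤ 10.

Only the converse holds.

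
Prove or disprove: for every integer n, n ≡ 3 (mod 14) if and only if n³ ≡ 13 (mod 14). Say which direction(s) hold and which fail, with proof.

Only the forward implication holds.

(⇒) Suppose n ≡ 3 (mod 14). Write n = 14j + 3. Then (14j + 3)³ = 2744j³ + 1764j² + 378j + 27 = 14(196j³ + 126j² + 27j + 1) + 13, so n³ ≡ 13 (mod 14).

(⇐) This fails: take n = 5. Then 5³ = 125 ≡ 13 (mod 14), yet 5 ≡ 5 (mod 14), not 3.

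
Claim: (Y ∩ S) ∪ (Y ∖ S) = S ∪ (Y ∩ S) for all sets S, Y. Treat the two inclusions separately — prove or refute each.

(⟹) This inclusion fails. Take S = ∅, Y = {1}; then 1 ∈ (Y ∩ S) ∪ (Y ∖ S) but 1 ∉ S ∪ (Y ∩ S).

(⟸) This inclusion fails. Take S = {1}, Y = ∅; then 1 ∈ S ∪ (Y ∩ S) but 1 ∉ (Y ∩ S) ∪ (Y ∖ S).

(⊆) fails and (⊇) fails.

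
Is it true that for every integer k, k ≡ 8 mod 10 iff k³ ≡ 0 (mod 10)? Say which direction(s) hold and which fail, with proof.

(⇒) fails and (⇐) fails.

Forward direction. This fails: take k = 8. Then 8 ≡ 8 (mod 10), but 8³ = 512 ≡ 2 (mod 10), not 0.

Converse. This fails: take k = 0. Then 0³ = 0 ≡ 0 (mod 10), yet 0 ≡ 0 (mod 10), not 8.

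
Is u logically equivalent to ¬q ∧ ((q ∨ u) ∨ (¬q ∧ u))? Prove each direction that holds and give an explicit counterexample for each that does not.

(⟹) This fails. Under u = T, q = T, the left side is true but the right side is false.

(⟸) Assume the antecedent. If u is true, u reduces to true regardless of the other variables. If u is false, the antecedent cannot hold. Either way u holds.

Not equivalent: only (⇐) holds.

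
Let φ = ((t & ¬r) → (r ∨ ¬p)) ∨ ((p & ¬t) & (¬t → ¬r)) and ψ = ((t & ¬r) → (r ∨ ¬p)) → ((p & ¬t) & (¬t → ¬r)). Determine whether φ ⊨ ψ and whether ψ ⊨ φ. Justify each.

(→) This fails. Under t = F, p = F, r = F, the left side is true but the right side is false.

(←) This fails. Under t = T, p = T, r = F, the left side is false but the right side is true.

Neither direction holds.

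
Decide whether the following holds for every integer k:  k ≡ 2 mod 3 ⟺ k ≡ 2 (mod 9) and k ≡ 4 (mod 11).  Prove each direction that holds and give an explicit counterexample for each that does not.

(←) If k ≡ 2 (mod 9) and k ≡ 4 (mod 11), then by the Chinese remainder theorem k ≡ 92 (mod 99). Since 92 ≡ 2 (mod 3) and 3 ∣ 99, we get k ≡ 2 (mod 3).

(→) This fails: k = 2 gives 2 ≡ 2 (mod 3) but 2 ≡ 2 (mod 11), so the conjunction on the right does not hold.

(⇒) fails; (⇐) holds.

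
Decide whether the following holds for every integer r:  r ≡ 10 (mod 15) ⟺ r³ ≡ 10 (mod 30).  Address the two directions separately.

(→) This fails: take r = 25. Then 25 ≡ 10 (mod 15), but 25³ = 15625 ≡ 25 (mod 30), not 10.

(←) Conversely, the residues r modulo 30 with r³ ≡ 10 (mod 30) are exactly {10}, and each is ≡ 10 (mod 15).

Only the converse holds.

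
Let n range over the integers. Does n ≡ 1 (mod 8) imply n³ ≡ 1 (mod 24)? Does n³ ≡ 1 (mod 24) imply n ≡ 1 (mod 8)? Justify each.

Only the converse holds.

(⟹) This fails: take n = 9. Then 9 ≡ 1 (mod 8), but 9³ = 729 ≡ 9 (mod 24), not 1.

(⟸) Conversely, the residues r modulo 24 with r³ ≡ 1 (mod 24) are exactly {1}, and each is ≡ 1 (mod 8).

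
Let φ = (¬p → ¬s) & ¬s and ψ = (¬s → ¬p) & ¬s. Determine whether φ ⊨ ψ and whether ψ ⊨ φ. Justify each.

(⇒) fails; (⇐) holds.

(⇐) Assume the antecedent. If p is true, the antecedent cannot hold. If p is false, the antecedent forces (p = F, s = F), and (¬p → ¬s) & ¬s holds there. Either way (¬p → ¬s) & ¬s holds.

(⇒) This fails. Under p = T, s = F, the left side is true but the right side is false.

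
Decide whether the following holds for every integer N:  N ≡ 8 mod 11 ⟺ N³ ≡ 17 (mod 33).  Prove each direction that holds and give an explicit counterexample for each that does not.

Only the converse holds.

(⟹) This fails: take N = 19. Then 19 ≡ 8 (mod 11), but 19³ = 6859 ≡ 28 (mod 33), not 17.

(⟸) Conversely, the residues r modulo 33 with r³ ≡ 17 (mod 33) are exactly {8}, and each is ≡ 8 (mod 11).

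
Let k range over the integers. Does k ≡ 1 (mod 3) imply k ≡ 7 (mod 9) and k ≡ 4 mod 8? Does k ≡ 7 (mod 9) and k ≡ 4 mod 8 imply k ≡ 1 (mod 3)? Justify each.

(⟸) If k ≡ 7 (mod 9) and k ≡ 4 (mod 8), then by the Chinese remainder theorem k ≡ 52 (mod 72). Since 52 ≡ 1 (mod 3) and 3 ∣ 72, we get k ≡ 1 (mod 3).

(⟹) This fails: k = 1 gives 1 ≡ 1 (mod 3) but 1 ≡ 1 (mod 9), so the conjunction on the right does not hold.

Only the converse holds.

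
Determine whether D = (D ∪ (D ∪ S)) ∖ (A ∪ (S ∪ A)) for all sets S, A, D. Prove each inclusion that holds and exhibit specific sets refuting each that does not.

The sets are not equal: only the reverse inclusion holds.

(⟹) This inclusion fails. Take S = {1}, A = ∅, D = {1}; then 1 ∈ D but 1 ∉ (D ∪ (D ∪ S)) ∖ (A ∪ (S ∪ A)).

(⟸) Let x ∈ (D ∪ (D ∪ S)) ∖ (A ∪ (S ∪ A)). Then x ∈ D and x ∉ S, A, from which x ∈ D.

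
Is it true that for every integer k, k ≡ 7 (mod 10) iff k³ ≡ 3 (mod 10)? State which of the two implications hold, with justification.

Equivalent; both directions hold.

(⟹) Suppose k ≡ 7 (mod 10). Write k = 10j + 7. Then (10j + 7)³ = 1000j³ + 2100j² + 1470j + 343 = 10(100j³ + 210j² + 147j + 34) + 3, so k³ ≡ 3 (mod 10).

(⟸) Conversely, suppose k³ ≡ 3 (mod 10). The only residue r in {0, …, 9} with r³ ≡ 3 (mod 10) is r = 7, so k ≡ 7 (mod 10).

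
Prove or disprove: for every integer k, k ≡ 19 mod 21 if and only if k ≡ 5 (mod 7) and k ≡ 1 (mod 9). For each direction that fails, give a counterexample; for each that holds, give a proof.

Only the reverse direction holds.

Forward direction. This fails: k = 40 gives 40 ≡ 19 (mod 21) but 40 ≡ 4 (mod 9), so the conjunction on the right does not hold.

Converse. If k ≡ 5 (mod 7) and k ≡ 1 (mod 9), then by the Chinese remainder theorem k ≡ 19 (mod 63). Since 19 ≡ 19 (mod 21) and 21 ∣ 63, we get k ≡ 19 (mod 21).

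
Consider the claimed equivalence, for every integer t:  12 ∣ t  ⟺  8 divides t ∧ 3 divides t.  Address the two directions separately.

Only the converse holds.

Forward direction. This fails: take t = 12. Certainly 12 ∣ 12, but 8 ∤ 12.

Converse. Suppose 8 ∣ t and 3 ∣ t. Any common multiple of 8 and 3 is a multiple of their lcm; here gcd(8, 3) = 1, so lcm(8, 3) = 8·3 = 24, so 24 ∣ t. Since 12 ∣ 24, it follows that 12 ∣ t.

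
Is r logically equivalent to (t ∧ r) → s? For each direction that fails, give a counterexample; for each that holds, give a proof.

[⇒] This fails. Under r = T, s = F, t = T, the left side is true but the right side is false.

[⇐] This fails. Under r = F, s = F, t = F, the left side is false but the right side is true.

Neither direction holds.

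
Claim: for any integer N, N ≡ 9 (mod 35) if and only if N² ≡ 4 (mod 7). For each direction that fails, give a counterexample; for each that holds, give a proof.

(⇒) holds; (⇐) fails.

(⟹) Suppose N ≡ 9 (mod 35). Then N² ≡ 9² = 81 (mod 35), and since 7 ∣ 35, also N² ≡ 4 (mod 7).

(⟸) This fails: take N = 2. Then 2² = 4 ≡ 4 (mod 7), yet 2 ≡ 2 (mod 35), not 9.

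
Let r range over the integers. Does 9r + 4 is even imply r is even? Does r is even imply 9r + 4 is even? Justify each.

The biconditional holds.

(⇒) Suppose 9r + 4 is even. Since 9 is odd, 9r and r have the same parity, so 9r + 4 ≡ r + 4 (mod 2). As 4 is even, 9r + 4 is even exactly when r is even. Thus r is even.

(⇐) Conversely, suppose r is even; write r = 2j. Then 9r + 4 = 9·(2j) + 4 = 2·9j + 4, which is even.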